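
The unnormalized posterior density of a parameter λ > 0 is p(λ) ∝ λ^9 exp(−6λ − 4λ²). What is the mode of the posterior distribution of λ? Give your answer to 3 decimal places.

λ̂_MAP = 0.750

ℓ'(λ) = 9/λ − 6 − 8λ. Setting this to zero and multiplying by λ: 8λ² + 6λ − 9 = 0.
λ = (−6 + √(6² + 4·8·9)) / (2·8) = (−6 + √324) / 16 = (−6 + 18)/16 = 3/4.
ℓ''(λ) = −9/λ² − 8 < 0, confirming a maximum.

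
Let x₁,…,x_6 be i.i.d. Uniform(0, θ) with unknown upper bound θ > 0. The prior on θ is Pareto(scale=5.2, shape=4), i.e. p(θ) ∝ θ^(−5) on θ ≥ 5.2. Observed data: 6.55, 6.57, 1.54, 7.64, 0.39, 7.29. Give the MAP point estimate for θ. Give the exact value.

θ̂_MAP = 7.64

The Uniform(0, θ) likelihood is θ^(−n) for θ ≥ max(xᵢ), zero otherwise. Here max(xᵢ) = 7.64.
Posterior ∝ θ^(−5) · θ^(−6) = θ^(−11) on θ ≥ max(5.2, 7.64) = 7.64.
This density is strictly decreasing in θ, so the posterior mode lies at the lower boundary of the support.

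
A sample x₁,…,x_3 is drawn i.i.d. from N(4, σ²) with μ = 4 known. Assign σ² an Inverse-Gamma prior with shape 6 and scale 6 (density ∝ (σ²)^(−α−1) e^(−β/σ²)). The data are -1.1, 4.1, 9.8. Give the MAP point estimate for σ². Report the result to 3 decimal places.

σ̂²_MAP = 4.215

Sum of squared deviations about the known mean: SS = (-1.1−4)² + (4.1−4)² + (9.8−4)² = 59.66.
The Normal likelihood contributes (σ²)^(−n/2) exp(−SS/(2σ²)), so the posterior is Inverse-Gamma(α + n/2, β + SS/2) = Inverse-Gamma(7.5, 35.83).
The mode of Inverse-Gamma(a, b) is b/(a+1) = 35.83/8.5 ≈ 4.215.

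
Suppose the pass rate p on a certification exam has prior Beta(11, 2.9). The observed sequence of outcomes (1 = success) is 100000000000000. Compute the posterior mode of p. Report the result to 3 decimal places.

p̂_MAP = 0.409

Prior: Beta(11, 2.9).
Data: 1 success in 15 trials (from the sequence). The binomial likelihood contributes p(1−p)^14, so the posterior is Beta(11+1, 2.9+14) = Beta(12, 16.9).
For Beta(a, b) with a, b > 1 the mode is (a−1)/(a+b−2) = 11/26.9 ≈ 0.409.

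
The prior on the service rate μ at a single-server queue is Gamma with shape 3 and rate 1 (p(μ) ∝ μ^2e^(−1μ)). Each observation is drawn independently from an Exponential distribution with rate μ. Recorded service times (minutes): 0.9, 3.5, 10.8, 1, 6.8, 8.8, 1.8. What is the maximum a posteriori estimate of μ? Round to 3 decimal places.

The Exponential(rate=μ) likelihood is ∝ μ^n e^(−μΣtᵢ). Here n = 7 and Σtᵢ = 0.9 + 3.5 + 10.8 + 1 + 6.8 + 8.8 + 1.8 = 33.6.
Posterior ∝ μ^2e^(−1μ) · μ^7e^(−33.6μ) = μ^9e^(−34.6μ), i.e. Gamma(10, 34.6).
Mode = (a−1)/b = 9/34.6 ≈ 0.260.

μ̂_MAP = 0.260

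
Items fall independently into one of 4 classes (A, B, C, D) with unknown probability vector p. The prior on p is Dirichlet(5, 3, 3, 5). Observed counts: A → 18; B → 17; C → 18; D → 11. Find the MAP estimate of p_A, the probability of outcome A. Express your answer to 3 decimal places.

The posterior is Dirichlet(αᵢ + nᵢ) = Dirichlet(23, 20, 21, 16).
For a Dirichlet(a₁,…,a_K) with all aᵢ > 1, the mode has j-th component (aⱼ − 1)/(Σaᵢ − K).
Here Σaᵢ = 80 and K = 4, so p_A = (23 − 1)/(80 − 4) = 22/76 ≈ 0.289.

MAP estimate of p_A = 0.289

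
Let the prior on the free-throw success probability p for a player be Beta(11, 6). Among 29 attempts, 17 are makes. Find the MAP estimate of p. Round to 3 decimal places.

Prior: Beta(11, 6).
Data: 17 successes in 29 trials. The binomial likelihood contributes p^17(1−p)^12, so the posterior is Beta(11+17, 6+12) = Beta(28, 18).
For Beta(a, b) with a, b > 1 the mode is (a−1)/(a+b−2) = 27/44 ≈ 0.614.

p̂_MAP = 0.614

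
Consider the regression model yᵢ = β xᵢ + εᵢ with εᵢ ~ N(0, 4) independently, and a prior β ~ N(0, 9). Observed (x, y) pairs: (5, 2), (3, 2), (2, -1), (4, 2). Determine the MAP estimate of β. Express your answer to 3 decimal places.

log p(β | y) = −Σ(yᵢ − βxᵢ)²/(2·4) − β²/(2·9) + const.
Setting the derivative to zero: Σxᵢ(yᵢ − βxᵢ)/4 − β/9 = 0, so β = Σxᵢyᵢ / (Σxᵢ² + σ²/τ²).
Σxᵢyᵢ = 5·2 + 3·2 + 2·(-1) + 4·2 = 22; Σxᵢ² = 54; σ²/τ² = 4/9.
β̂_MAP = 22 / (54 + 4/9) = 22/(490/9) = 99/245 ≈ 0.404.

β̂_MAP = 0.404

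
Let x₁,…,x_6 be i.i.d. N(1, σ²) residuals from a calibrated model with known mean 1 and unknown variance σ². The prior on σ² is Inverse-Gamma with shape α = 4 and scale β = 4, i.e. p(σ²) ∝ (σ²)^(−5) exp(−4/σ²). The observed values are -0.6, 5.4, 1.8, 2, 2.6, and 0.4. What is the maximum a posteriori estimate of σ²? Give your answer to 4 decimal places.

σ̂²_MAP = 2.1550

Sum of squared deviations about the known mean: SS = (-0.6−1)² + (5.4−1)² + (1.8−1)² + (2−1)² + (2.6−1)² + (0.4−1)² = 26.48.
The Normal likelihood contributes (σ²)^(−n/2) exp(−SS/(2σ²)), so the posterior is Inverse-Gamma(α + n/2, β + SS/2) = Inverse-Gamma(7, 17.24).
The mode of Inverse-Gamma(a, b) is b/(a+1) = 17.24/8 ≈ 2.1550.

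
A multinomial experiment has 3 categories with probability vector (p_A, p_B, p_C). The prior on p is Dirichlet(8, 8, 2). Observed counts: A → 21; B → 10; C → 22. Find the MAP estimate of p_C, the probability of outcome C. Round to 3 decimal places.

MAP estimate of p_C = 0.338

The posterior is Dirichlet(αᵢ + nᵢ) = Dirichlet(29, 18, 24).
For a Dirichlet(a₁,…,a_K) with all aᵢ > 1, the mode has j-th component (aⱼ − 1)/(Σaᵢ − K).
Here Σaᵢ = 71 and K = 3, so p_C = (24 − 1)/(71 − 3) = 23/68 ≈ 0.338.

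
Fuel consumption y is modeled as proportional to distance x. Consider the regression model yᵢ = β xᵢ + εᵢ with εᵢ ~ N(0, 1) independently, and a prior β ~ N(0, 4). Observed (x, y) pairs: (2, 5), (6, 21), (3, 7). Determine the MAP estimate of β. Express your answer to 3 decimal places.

β̂_MAP = 3.188

log p(β | y) = −Σ(yᵢ − βxᵢ)²/(2·1) − β²/(2·4) + const.
Setting the derivative to zero: Σxᵢ(yᵢ − βxᵢ)/1 − β/4 = 0, so β = Σxᵢyᵢ / (Σxᵢ² + σ²/τ²).
Σxᵢyᵢ = 2·5 + 6·21 + 3·7 = 157; Σxᵢ² = 49; σ²/τ² = 0.25.
β̂_MAP = 157 / (49 + 0.25) = 157/49.25 ≈ 3.188.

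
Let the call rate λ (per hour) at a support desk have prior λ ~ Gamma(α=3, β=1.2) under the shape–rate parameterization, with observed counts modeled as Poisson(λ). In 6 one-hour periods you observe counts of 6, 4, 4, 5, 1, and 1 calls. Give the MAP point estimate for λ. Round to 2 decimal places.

λ̂_MAP = 3.19

Σxᵢ = 6+4+4+5+1+1 = 21, with n = 6.
Posterior ∝ λ^2e^(−1.2λ) · λ^21e^(−6λ) = λ^23e^(−7.2λ), i.e. Gamma(shape=24, rate=7.2).
The mode of a Gamma(a, b) with a ≥ 1 (shape–rate) is (a−1)/b = 23/7.2 ≈ 3.19.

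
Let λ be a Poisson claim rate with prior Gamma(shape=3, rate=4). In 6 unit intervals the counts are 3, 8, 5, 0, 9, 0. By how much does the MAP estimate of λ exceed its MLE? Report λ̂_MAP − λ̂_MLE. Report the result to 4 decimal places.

MAP − MLE = -1.4667

Σxᵢ = 25. Posterior is Gamma(28, 10); MAP = (28−1)/10 = 27/10 ≈ 2.70000.
MLE = x̄ = 25/6 ≈ 4.16667.
Difference = 27/10 − 25/6 = -22/15 ≈ -1.4667.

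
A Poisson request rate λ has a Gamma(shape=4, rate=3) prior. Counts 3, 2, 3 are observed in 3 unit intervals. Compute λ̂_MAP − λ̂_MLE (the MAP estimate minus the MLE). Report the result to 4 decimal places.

MAP − MLE = -0.8333

Σxᵢ = 8. Posterior is Gamma(12, 6); MAP = (12−1)/6 = 11/6 ≈ 1.83333.
MLE = x̄ = 8/3 ≈ 2.66667.
Difference = 11/6 − 8/3 = -5/6 ≈ -0.8333.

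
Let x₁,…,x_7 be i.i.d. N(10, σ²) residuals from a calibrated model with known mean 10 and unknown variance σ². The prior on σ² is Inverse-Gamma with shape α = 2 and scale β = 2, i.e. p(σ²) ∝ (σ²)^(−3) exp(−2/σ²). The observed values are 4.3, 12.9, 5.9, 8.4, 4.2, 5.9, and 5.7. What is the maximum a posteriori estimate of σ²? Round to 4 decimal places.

Sum of squared deviations about the known mean: SS = (4.3−10)² + (12.9−10)² + (5.9−10)² + (8.4−10)² + (4.2−10)² + (5.9−10)² + (5.7−10)² = 129.21.
The Normal likelihood contributes (σ²)^(−n/2) exp(−SS/(2σ²)), so the posterior is Inverse-Gamma(α + n/2, β + SS/2) = Inverse-Gamma(5.5, 66.605).
The mode of Inverse-Gamma(a, b) is b/(a+1) = 66.605/6.5 ≈ 10.2469.

σ̂²_MAP = 10.2469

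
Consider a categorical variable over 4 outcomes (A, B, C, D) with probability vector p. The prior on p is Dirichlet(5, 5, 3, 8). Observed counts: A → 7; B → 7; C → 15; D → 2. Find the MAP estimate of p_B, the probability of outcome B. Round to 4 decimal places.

MAP estimate of p_B = 0.2292

The posterior is Dirichlet(αᵢ + nᵢ) = Dirichlet(12, 12, 18, 10).
For a Dirichlet(a₁,…,a_K) with all aᵢ > 1, the mode has j-th component (aⱼ − 1)/(Σaᵢ − K).
Here Σaᵢ = 52 and K = 4, so p_B = (12 − 1)/(52 − 4) = 11/48 ≈ 0.2292.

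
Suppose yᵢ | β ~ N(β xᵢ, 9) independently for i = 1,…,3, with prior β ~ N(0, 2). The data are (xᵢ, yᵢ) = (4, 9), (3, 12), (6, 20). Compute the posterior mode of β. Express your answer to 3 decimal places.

log p(β | y) = −Σ(yᵢ − βxᵢ)²/(2·9) − β²/(2·2) + const.
Setting the derivative to zero: Σxᵢ(yᵢ − βxᵢ)/9 − β/2 = 0, so β = Σxᵢyᵢ / (Σxᵢ² + σ²/τ²).
Σxᵢyᵢ = 4·9 + 3·12 + 6·20 = 192; Σxᵢ² = 61; σ²/τ² = 4.5.
β̂_MAP = 192 / (61 + 4.5) = 192/65.5 ≈ 2.931.

β̂_MAP = 2.931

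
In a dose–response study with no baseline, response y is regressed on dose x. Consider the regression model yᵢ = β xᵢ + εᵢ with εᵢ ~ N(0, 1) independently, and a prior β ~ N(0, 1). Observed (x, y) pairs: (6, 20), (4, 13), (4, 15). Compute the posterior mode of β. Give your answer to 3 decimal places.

β̂_MAP = 3.362

log p(β | y) = −Σ(yᵢ − βxᵢ)²/(2·1) − β²/(2·1) + const.
Setting the derivative to zero: Σxᵢ(yᵢ − βxᵢ)/1 − β/1 = 0, so β = Σxᵢyᵢ / (Σxᵢ² + σ²/τ²).
Σxᵢyᵢ = 6·20 + 4·13 + 4·15 = 232; Σxᵢ² = 68; σ²/τ² = 1.
β̂_MAP = 232 / (68 + 1) = 232/69 ≈ 3.362.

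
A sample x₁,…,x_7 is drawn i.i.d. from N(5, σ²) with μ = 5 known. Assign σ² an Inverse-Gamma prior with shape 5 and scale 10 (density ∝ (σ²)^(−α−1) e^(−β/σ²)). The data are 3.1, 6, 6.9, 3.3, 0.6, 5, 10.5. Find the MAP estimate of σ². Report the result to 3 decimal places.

Sum of squared deviations about the known mean: SS = (3.1−5)² + (6−5)² + (6.9−5)² + (3.3−5)² + (0.6−5)² + (5−5)² + (10.5−5)² = 60.72.
The Normal likelihood contributes (σ²)^(−n/2) exp(−SS/(2σ²)), so the posterior is Inverse-Gamma(α + n/2, β + SS/2) = Inverse-Gamma(8.5, 40.36).
The mode of Inverse-Gamma(a, b) is b/(a+1) = 40.36/9.5 ≈ 4.248.

σ̂²_MAP = 4.248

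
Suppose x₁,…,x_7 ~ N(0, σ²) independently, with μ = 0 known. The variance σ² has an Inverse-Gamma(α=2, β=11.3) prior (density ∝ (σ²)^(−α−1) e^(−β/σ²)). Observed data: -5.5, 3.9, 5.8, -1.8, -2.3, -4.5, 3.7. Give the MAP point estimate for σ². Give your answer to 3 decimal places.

σ̂²_MAP = 11.090

Sum of squared deviations about the known mean: SS = (-5.5−0)² + (3.9−0)² + (5.8−0)² + (-1.8−0)² + (-2.3−0)² + (-4.5−0)² + (3.7−0)² = 121.57.
The Normal likelihood contributes (σ²)^(−n/2) exp(−SS/(2σ²)), so the posterior is Inverse-Gamma(α + n/2, β + SS/2) = Inverse-Gamma(5.5, 72.085).
The mode of Inverse-Gamma(a, b) is b/(a+1) = 72.085/6.5 ≈ 11.090.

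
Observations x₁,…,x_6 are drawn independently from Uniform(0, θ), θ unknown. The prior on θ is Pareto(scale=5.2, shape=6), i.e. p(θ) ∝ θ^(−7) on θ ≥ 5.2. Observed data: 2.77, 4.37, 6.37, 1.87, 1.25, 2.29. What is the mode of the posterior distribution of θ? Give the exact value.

θ̂_MAP = 6.37

The Uniform(0, θ) likelihood is θ^(−n) for θ ≥ max(xᵢ), zero otherwise. Here max(xᵢ) = 6.37.
Posterior ∝ θ^(−7) · θ^(−6) = θ^(−13) on θ ≥ max(5.2, 6.37) = 6.37.
This density is strictly decreasing in θ, so the posterior mode lies at the lower boundary of the support.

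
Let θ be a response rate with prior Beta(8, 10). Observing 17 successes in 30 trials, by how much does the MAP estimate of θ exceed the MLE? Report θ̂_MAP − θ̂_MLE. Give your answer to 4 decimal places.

Posterior is Beta(25, 23); MAP = (25−1)/(48−2) = 24/46 ≈ 0.52174.
MLE ignores the prior: θ̂_MLE = k/n = 17/30 ≈ 0.56667.
Difference = 24/46 − 17/30 = -31/690 ≈ -0.0449.

MAP − MLE = -0.0449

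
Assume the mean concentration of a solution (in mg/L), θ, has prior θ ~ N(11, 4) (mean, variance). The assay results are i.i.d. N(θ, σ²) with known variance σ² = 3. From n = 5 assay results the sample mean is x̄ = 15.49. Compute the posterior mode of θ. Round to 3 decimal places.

n = 5, x̄ = 15.49.
For a Normal prior and Normal likelihood with known variance, the posterior is Normal; its mode equals its mean, the precision-weighted average.
Prior precision 1/σ₀² = 1/4 = 0.25; data precision n/σ² = 5/3.
θ̂ = (0.25·11 + (5/3)·15.49) / (0.25 + 5/3) = (857/30)/(23/12) = 1714/115 ≈ 14.904.

θ̂_MAP = 14.904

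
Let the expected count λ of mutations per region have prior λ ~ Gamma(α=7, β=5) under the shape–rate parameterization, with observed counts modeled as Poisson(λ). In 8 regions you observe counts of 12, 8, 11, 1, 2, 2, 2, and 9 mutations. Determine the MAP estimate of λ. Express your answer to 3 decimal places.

Σxᵢ = 12+8+11+1+2+2+2+9 = 47, with n = 8.
Posterior ∝ λ^6e^(−5λ) · λ^47e^(−8λ) = λ^53e^(−13λ), i.e. Gamma(shape=54, rate=13).
The mode of a Gamma(a, b) with a ≥ 1 (shape–rate) is (a−1)/b = 53/13 ≈ 4.077.

λ̂_MAP = 4.077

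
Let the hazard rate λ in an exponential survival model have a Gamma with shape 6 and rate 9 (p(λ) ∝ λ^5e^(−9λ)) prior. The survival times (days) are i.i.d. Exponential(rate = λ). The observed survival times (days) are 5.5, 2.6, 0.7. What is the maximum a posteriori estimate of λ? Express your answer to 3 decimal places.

λ̂_MAP = 0.449

The Exponential(rate=λ) likelihood is ∝ λ^n e^(−λΣtᵢ). Here n = 3 and Σtᵢ = 5.5 + 2.6 + 0.7 = 8.8.
Posterior ∝ λ^5e^(−9λ) · λ^3e^(−8.8λ) = λ^8e^(−17.8λ), i.e. Gamma(9, 17.8).
Mode = (a−1)/b = 8/17.8 ≈ 0.449.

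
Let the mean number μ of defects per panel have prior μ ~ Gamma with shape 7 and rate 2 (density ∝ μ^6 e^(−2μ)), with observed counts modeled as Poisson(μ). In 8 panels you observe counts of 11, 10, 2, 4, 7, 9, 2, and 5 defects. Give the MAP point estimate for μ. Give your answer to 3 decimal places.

μ̂_MAP = 5.600

Σxᵢ = 11+10+2+4+7+9+2+5 = 50, with n = 8.
Posterior ∝ μ^6e^(−2μ) · μ^50e^(−8μ) = μ^56e^(−10μ), i.e. Gamma(shape=57, rate=10).
The mode of a Gamma(a, b) with a ≥ 1 (shape–rate) is (a−1)/b = 56/10 ≈ 5.600.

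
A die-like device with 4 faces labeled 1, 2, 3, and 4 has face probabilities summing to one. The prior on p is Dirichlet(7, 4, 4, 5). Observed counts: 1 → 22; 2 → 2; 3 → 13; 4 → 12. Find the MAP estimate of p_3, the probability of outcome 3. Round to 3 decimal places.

MAP estimate: 0.246

The posterior is Dirichlet(αᵢ + nᵢ) = Dirichlet(29, 6, 17, 17).
For a Dirichlet(a₁,…,a_K) with all aᵢ > 1, the mode has j-th component (aⱼ − 1)/(Σaᵢ − K).
Here Σaᵢ = 69 and K = 4, so p_3 = (17 − 1)/(69 − 4) = 16/65 ≈ 0.246.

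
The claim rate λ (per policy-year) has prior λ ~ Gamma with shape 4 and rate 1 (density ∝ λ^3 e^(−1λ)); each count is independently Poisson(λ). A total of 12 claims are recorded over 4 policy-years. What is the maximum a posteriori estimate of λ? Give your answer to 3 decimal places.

Σxᵢ = 12, n = 4.
Posterior ∝ λ^3e^(−1λ) · λ^12e^(−4λ) = λ^15e^(−5λ), i.e. Gamma(shape=16, rate=5).
The mode of a Gamma(a, b) with a ≥ 1 (shape–rate) is (a−1)/b = 15/5 ≈ 3.000.

λ̂_MAP = 3.000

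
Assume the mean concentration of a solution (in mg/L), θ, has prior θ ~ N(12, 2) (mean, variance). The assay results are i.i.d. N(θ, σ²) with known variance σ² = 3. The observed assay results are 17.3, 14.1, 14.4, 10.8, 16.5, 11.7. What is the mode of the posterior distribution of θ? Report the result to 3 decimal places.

θ̂_MAP = 13.707

n = 6; x̄ = (17.3 + 14.1 + 14.4 + 10.8 + 16.5 + 11.7)/6 = 84.8/6 = 212/15 ≈ 14.1333.
For a Normal prior and Normal likelihood with known variance, the posterior is Normal; its mode equals its mean, the precision-weighted average.
Prior precision 1/σ₀² = 1/2 = 0.5; data precision n/σ² = 6/3 = 2.
θ̂ = (0.5·12 + 2·(212/15)) / (0.5 + 2) = (514/15)/2.5 = 1028/75 ≈ 13.707.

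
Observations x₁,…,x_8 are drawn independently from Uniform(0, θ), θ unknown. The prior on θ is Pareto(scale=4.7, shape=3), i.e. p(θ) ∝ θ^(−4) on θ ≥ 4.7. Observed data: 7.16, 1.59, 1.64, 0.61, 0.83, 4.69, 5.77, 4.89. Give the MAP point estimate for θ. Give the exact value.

θ̂_MAP = 7.16

The Uniform(0, θ) likelihood is θ^(−n) for θ ≥ max(xᵢ), zero otherwise. Here max(xᵢ) = 7.16.
Posterior ∝ θ^(−4) · θ^(−8) = θ^(−12) on θ ≥ max(4.7, 7.16) = 7.16.
This density is strictly decreasing in θ, so the posterior mode lies at the lower boundary of the support.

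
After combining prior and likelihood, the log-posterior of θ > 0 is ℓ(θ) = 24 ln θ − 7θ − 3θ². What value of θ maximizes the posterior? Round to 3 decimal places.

θ̂_MAP = 1.500

ℓ'(θ) = 24/θ − 7 − 6θ. Setting this to zero and multiplying by θ: 6θ² + 7θ − 24 = 0.
θ = (−7 + √(7² + 4·6·24)) / (2·6) = (−7 + √625) / 12 = (−7 + 25)/12 = 3/2.
ℓ''(θ) = −24/θ² − 6 < 0, confirming a maximum.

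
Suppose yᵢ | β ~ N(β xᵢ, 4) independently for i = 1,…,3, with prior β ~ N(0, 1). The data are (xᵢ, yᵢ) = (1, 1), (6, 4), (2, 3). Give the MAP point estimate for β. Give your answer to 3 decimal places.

β̂_MAP = 0.689

log p(β | y) = −Σ(yᵢ − βxᵢ)²/(2·4) − β²/(2·1) + const.
Setting the derivative to zero: Σxᵢ(yᵢ − βxᵢ)/4 − β/1 = 0, so β = Σxᵢyᵢ / (Σxᵢ² + σ²/τ²).
Σxᵢyᵢ = 1·1 + 6·4 + 2·3 = 31; Σxᵢ² = 41; σ²/τ² = 4.
β̂_MAP = 31 / (41 + 4) = 31/45 ≈ 0.689.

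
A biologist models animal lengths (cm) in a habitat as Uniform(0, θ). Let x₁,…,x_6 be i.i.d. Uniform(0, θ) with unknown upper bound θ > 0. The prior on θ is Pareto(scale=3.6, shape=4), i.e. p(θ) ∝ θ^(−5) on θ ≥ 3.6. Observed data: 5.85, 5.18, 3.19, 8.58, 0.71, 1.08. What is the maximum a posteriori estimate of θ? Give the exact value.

θ̂_MAP = 8.58

The Uniform(0, θ) likelihood is θ^(−n) for θ ≥ max(xᵢ), zero otherwise. Here max(xᵢ) = 8.58.
Posterior ∝ θ^(−5) · θ^(−6) = θ^(−11) on θ ≥ max(3.6, 8.58) = 8.58.
This density is strictly decreasing in θ, so the posterior mode lies at the lower boundary of the support.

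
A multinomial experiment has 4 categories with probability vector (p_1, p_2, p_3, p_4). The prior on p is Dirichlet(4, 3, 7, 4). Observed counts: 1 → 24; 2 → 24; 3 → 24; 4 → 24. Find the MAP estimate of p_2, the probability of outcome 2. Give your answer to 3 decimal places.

The posterior is Dirichlet(αᵢ + nᵢ) = Dirichlet(28, 27, 31, 28).
For a Dirichlet(a₁,…,a_K) with all aᵢ > 1, the mode has j-th component (aⱼ − 1)/(Σaᵢ − K).
Here Σaᵢ = 114 and K = 4, so p_2 = (27 − 1)/(114 − 4) = 26/110 ≈ 0.236.

MAP estimate: 0.236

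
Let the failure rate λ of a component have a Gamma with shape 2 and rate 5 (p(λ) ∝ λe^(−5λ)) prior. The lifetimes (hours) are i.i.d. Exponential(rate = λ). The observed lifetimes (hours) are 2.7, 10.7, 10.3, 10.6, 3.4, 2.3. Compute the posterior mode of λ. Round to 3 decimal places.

The Exponential(rate=λ) likelihood is ∝ λ^n e^(−λΣtᵢ). Here n = 6 and Σtᵢ = 2.7 + 10.7 + 10.3 + 10.6 + 3.4 + 2.3 = 40.
Posterior ∝ λe^(−5λ) · λ^6e^(−40λ) = λ^7e^(−45λ), i.e. Gamma(8, 45).
Mode = (a−1)/b = 7/45 ≈ 0.156.

λ̂_MAP = 0.156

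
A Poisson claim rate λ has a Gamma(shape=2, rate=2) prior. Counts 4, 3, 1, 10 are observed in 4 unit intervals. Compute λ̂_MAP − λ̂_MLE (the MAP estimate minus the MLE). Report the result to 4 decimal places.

MAP − MLE = -1.3333

Σxᵢ = 18. Posterior is Gamma(20, 6); MAP = (20−1)/6 = 19/6 ≈ 3.16667.
MLE = x̄ = 18/4 ≈ 4.50000.
Difference = 19/6 − 18/4 = -4/3 ≈ -1.3333.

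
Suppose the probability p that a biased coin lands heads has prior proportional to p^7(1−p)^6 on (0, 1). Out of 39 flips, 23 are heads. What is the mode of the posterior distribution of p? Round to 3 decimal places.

The prior density ∝ p^7(1−p)^6 is the kernel of Beta(8, 7).
Data: 23 successes in 39 trials. The binomial likelihood contributes p^23(1−p)^16, so the posterior is Beta(8+23, 7+16) = Beta(31, 23).
For Beta(a, b) with a, b > 1 the mode is (a−1)/(a+b−2) = 30/52 ≈ 0.577.

p̂_MAP = 0.577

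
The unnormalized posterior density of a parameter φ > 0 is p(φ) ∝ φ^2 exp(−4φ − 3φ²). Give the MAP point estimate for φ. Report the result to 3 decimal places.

φ̂_MAP = 0.333

ℓ'(φ) = 2/φ − 4 − 6φ. Setting this to zero and multiplying by φ: 6φ² + 4φ − 2 = 0.
φ = (−4 + √(4² + 4·6·2)) / (2·6) = (−4 + √64) / 12 = (−4 + 8)/12 = 1/3.
ℓ''(φ) = −2/φ² − 6 < 0, confirming a maximum.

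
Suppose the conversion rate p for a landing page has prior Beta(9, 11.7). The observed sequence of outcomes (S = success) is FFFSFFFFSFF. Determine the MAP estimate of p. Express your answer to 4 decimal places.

p̂_MAP = 0.3367

Prior: Beta(9, 11.7).
Data: 2 successes in 11 trials (from the sequence). The binomial likelihood contributes p^2(1−p)^9, so the posterior is Beta(9+2, 11.7+9) = Beta(11, 20.7).
For Beta(a, b) with a, b > 1 the mode is (a−1)/(a+b−2) = 10/29.7 ≈ 0.3367.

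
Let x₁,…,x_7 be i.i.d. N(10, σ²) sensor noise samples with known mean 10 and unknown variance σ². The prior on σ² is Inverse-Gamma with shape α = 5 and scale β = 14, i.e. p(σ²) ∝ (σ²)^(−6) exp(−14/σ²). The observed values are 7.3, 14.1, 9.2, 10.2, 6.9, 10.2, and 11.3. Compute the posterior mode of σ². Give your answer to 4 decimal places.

σ̂²_MAP = 3.3747

Sum of squared deviations about the known mean: SS = (7.3−10)² + (14.1−10)² + (9.2−10)² + (10.2−10)² + (6.9−10)² + (10.2−10)² + (11.3−10)² = 36.12.
The Normal likelihood contributes (σ²)^(−n/2) exp(−SS/(2σ²)), so the posterior is Inverse-Gamma(α + n/2, β + SS/2) = Inverse-Gamma(8.5, 32.06).
The mode of Inverse-Gamma(a, b) is b/(a+1) = 32.06/9.5 ≈ 3.3747.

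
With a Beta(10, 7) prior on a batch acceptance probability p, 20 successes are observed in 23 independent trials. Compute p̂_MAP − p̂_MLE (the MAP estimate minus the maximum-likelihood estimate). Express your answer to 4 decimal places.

MAP − MLE = -0.1064

Posterior is Beta(30, 10); MAP = (30−1)/(40−2) = 29/38 ≈ 0.76316.
MLE ignores the prior: p̂_MLE = k/n = 20/23 ≈ 0.86957.
Difference = 29/38 − 20/23 = -93/874 ≈ -0.1064.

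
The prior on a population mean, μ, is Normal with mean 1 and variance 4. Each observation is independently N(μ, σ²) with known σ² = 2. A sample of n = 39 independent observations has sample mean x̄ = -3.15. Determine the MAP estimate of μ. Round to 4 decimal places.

μ̂_MAP = -3.0975

n = 39, x̄ = -3.15.
For a Normal prior and Normal likelihood with known variance, the posterior is Normal; its mode equals its mean, the precision-weighted average.
Prior precision 1/σ₀² = 1/4 = 0.25; data precision n/σ² = 39/2 = 19.5.
μ̂ = (0.25·1 + 19.5·(-3.15)) / (0.25 + 19.5) = (-61.175)/19.75 = -2447/790 ≈ -3.0975.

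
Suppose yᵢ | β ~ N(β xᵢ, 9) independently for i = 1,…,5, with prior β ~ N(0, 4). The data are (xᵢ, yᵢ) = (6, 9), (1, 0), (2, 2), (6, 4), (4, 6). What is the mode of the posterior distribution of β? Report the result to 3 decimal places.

log p(β | y) = −Σ(yᵢ − βxᵢ)²/(2·9) − β²/(2·4) + const.
Setting the derivative to zero: Σxᵢ(yᵢ − βxᵢ)/9 − β/4 = 0, so β = Σxᵢyᵢ / (Σxᵢ² + σ²/τ²).
Σxᵢyᵢ = 6·9 + 1·0 + 2·2 + 6·4 + 4·6 = 106; Σxᵢ² = 93; σ²/τ² = 2.25.
β̂_MAP = 106 / (93 + 2.25) = 106/95.25 ≈ 1.113.

β̂_MAP = 1.113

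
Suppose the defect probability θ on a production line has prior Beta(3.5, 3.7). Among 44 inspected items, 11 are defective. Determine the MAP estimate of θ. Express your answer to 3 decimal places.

θ̂_MAP = 0.274

Prior: Beta(3.5, 3.7).
Data: 11 successes in 44 trials. The binomial likelihood contributes θ^11(1−θ)^33, so the posterior is Beta(3.5+11, 3.7+33) = Beta(14.5, 36.7).
For Beta(a, b) with a, b > 1 the mode is (a−1)/(a+b−2) = 13.5/49.2 ≈ 0.274.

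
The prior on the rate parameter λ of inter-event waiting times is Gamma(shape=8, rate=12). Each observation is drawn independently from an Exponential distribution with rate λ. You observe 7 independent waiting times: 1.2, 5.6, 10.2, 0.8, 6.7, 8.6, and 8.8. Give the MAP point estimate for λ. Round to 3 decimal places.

λ̂_MAP = 0.260

The Exponential(rate=λ) likelihood is ∝ λ^n e^(−λΣtᵢ). Here n = 7 and Σtᵢ = 1.2 + 5.6 + 10.2 + 0.8 + 6.7 + 8.6 + 8.8 = 41.9.
Posterior ∝ λ^7e^(−12λ) · λ^7e^(−41.9λ) = λ^14e^(−53.9λ), i.e. Gamma(15, 53.9).
Mode = (a−1)/b = 14/53.9 ≈ 0.260.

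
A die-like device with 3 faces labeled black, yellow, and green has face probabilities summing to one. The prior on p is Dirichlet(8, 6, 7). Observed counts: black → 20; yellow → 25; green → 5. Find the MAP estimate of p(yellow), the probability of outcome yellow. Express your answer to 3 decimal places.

The posterior is Dirichlet(αᵢ + nᵢ) = Dirichlet(28, 31, 12).
For a Dirichlet(a₁,…,a_K) with all aᵢ > 1, the mode has j-th component (aⱼ − 1)/(Σaᵢ − K).
Here Σaᵢ = 71 and K = 3, so p(yellow) = (31 − 1)/(71 − 3) = 30/68 ≈ 0.441.

MAP estimate of p(yellow) = 0.441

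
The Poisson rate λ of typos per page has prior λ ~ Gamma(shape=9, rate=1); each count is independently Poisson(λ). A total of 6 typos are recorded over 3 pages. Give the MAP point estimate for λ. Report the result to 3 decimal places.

Σxᵢ = 6, n = 3.
Posterior ∝ λ^8e^(−1λ) · λ^6e^(−3λ) = λ^14e^(−4λ), i.e. Gamma(shape=15, rate=4).
The mode of a Gamma(a, b) with a ≥ 1 (shape–rate) is (a−1)/b = 14/4 ≈ 3.500.

λ̂_MAP = 3.500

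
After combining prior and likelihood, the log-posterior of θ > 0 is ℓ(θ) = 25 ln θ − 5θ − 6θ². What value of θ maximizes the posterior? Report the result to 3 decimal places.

θ̂_MAP = 1.250

ℓ'(θ) = 25/θ − 5 − 12θ. Setting this to zero and multiplying by θ: 12θ² + 5θ − 25 = 0.
θ = (−5 + √(5² + 4·12·25)) / (2·12) = (−5 + √1225) / 24 = (−5 + 35)/24 = 5/4.
ℓ''(θ) = −25/θ² − 12 < 0, confirming a maximum.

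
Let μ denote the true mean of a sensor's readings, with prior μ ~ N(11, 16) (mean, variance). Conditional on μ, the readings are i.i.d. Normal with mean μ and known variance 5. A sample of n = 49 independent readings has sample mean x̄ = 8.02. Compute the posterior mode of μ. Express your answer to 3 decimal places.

μ̂_MAP = 8.039

n = 49, x̄ = 8.02.
For a Normal prior and Normal likelihood with known variance, the posterior is Normal; its mode equals its mean, the precision-weighted average.
Prior precision 1/σ₀² = 1/16 = 0.0625; data precision n/σ² = 49/5 = 9.8.
μ̂ = (0.0625·11 + 9.8·8.02) / (0.0625 + 9.8) = 79.2835/9.8625 = 158567/19725 ≈ 8.039.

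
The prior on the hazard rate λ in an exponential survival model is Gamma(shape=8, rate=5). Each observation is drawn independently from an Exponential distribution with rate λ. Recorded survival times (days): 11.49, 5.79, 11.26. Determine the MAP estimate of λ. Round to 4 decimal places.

The Exponential(rate=λ) likelihood is ∝ λ^n e^(−λΣtᵢ). Here n = 3 and Σtᵢ = 11.49 + 5.79 + 11.26 = 28.54.
Posterior ∝ λ^7e^(−5λ) · λ^3e^(−28.54λ) = λ^10e^(−33.54λ), i.e. Gamma(11, 33.54).
Mode = (a−1)/b = 10/33.54 ≈ 0.2982.

λ̂_MAP = 0.2982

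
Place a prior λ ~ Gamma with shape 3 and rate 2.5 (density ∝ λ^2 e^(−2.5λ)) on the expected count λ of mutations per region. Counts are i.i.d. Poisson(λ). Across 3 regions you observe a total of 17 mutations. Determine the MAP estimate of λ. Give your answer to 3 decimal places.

λ̂_MAP = 3.455

Σxᵢ = 17, n = 3.
Posterior ∝ λ^2e^(−2.5λ) · λ^17e^(−3λ) = λ^19e^(−5.5λ), i.e. Gamma(shape=20, rate=5.5).
The mode of a Gamma(a, b) with a ≥ 1 (shape–rate) is (a−1)/b = 19/5.5 ≈ 3.455.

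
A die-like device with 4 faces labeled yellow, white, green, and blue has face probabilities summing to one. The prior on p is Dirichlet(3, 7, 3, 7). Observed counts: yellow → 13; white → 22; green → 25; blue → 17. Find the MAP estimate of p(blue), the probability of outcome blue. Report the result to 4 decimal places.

MAP estimate of p(blue) = 0.2473

The posterior is Dirichlet(αᵢ + nᵢ) = Dirichlet(16, 29, 28, 24).
For a Dirichlet(a₁,…,a_K) with all aᵢ > 1, the mode has j-th component (aⱼ − 1)/(Σaᵢ − K).
Here Σaᵢ = 97 and K = 4, so p(blue) = (24 − 1)/(97 − 4) = 23/93 ≈ 0.2473.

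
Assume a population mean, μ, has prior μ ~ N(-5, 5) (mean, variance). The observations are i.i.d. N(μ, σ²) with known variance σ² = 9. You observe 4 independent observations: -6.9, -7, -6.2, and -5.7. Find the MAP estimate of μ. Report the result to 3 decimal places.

μ̂_MAP = -6.000

n = 4; x̄ = ((-6.9) + (-7) + (-6.2) + (-5.7))/4 = -25.8/4 = -6.45.
For a Normal prior and Normal likelihood with known variance, the posterior is Normal; its mode equals its mean, the precision-weighted average.
Prior precision 1/σ₀² = 1/5 = 0.2; data precision n/σ² = 4/9.
μ̂ = (0.2·(-5) + (4/9)·(-6.45)) / (0.2 + 4/9) = (-58/15)/(29/45) = -6.000.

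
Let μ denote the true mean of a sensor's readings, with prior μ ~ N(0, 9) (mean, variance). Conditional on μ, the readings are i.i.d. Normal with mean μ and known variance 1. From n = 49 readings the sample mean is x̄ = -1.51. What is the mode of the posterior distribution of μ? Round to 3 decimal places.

n = 49, x̄ = -1.51.
For a Normal prior and Normal likelihood with known variance, the posterior is Normal; its mode equals its mean, the precision-weighted average.
Prior precision 1/σ₀² = 1/9; data precision n/σ² = 49/1 = 49.
μ̂ = ((1/9)·0 + 49·(-1.51)) / (1/9 + 49) = (-73.99)/(442/9) = -66591/44200 ≈ -1.507.

μ̂_MAP = -1.507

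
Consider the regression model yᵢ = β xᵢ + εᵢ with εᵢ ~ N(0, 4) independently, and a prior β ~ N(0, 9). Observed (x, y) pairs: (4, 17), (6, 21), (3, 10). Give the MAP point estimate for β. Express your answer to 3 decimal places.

β̂_MAP = 3.646

log p(β | y) = −Σ(yᵢ − βxᵢ)²/(2·4) − β²/(2·9) + const.
Setting the derivative to zero: Σxᵢ(yᵢ − βxᵢ)/4 − β/9 = 0, so β = Σxᵢyᵢ / (Σxᵢ² + σ²/τ²).
Σxᵢyᵢ = 4·17 + 6·21 + 3·10 = 224; Σxᵢ² = 61; σ²/τ² = 4/9.
β̂_MAP = 224 / (61 + 4/9) = 224/(553/9) = 288/79 ≈ 3.646.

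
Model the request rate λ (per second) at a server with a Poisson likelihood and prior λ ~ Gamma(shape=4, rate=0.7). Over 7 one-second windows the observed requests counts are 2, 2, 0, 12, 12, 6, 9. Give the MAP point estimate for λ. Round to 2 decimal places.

Σxᵢ = 2+2+0+12+12+6+9 = 43, with n = 7.
Posterior ∝ λ^3e^(−0.7λ) · λ^43e^(−7λ) = λ^46e^(−7.7λ), i.e. Gamma(shape=47, rate=7.7).
The mode of a Gamma(a, b) with a ≥ 1 (shape–rate) is (a−1)/b = 46/7.7 ≈ 5.97.

λ̂_MAP = 5.97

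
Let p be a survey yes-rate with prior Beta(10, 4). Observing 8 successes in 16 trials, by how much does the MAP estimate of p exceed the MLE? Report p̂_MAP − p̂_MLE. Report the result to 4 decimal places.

MAP − MLE = 0.1071

Posterior is Beta(18, 12); MAP = (18−1)/(30−2) = 17/28 ≈ 0.60714.
MLE ignores the prior: p̂_MLE = k/n = 8/16 ≈ 0.50000.
Difference = 17/28 − 8/16 = 3/28 ≈ 0.1071.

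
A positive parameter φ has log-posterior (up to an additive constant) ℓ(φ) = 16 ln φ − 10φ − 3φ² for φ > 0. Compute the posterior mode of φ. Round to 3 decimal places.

φ̂_MAP = 1.000

ℓ'(φ) = 16/φ − 10 − 6φ. Setting this to zero and multiplying by φ: 6φ² + 10φ − 16 = 0.
φ = (−10 + √(10² + 4·6·16)) / (2·6) = (−10 + √484) / 12 = (−10 + 22)/12 = 1.
ℓ''(φ) = −16/φ² − 6 < 0, confirming a maximum.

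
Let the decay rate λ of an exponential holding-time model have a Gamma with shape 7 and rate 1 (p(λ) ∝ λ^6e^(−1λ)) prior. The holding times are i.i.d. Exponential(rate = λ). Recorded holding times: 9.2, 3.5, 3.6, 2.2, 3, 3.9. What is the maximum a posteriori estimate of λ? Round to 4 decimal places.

The Exponential(rate=λ) likelihood is ∝ λ^n e^(−λΣtᵢ). Here n = 6 and Σtᵢ = 9.2 + 3.5 + 3.6 + 2.2 + 3 + 3.9 = 25.4.
Posterior ∝ λ^6e^(−1λ) · λ^6e^(−25.4λ) = λ^12e^(−26.4λ), i.e. Gamma(13, 26.4).
Mode = (a−1)/b = 12/26.4 ≈ 0.4545.

λ̂_MAP = 0.4545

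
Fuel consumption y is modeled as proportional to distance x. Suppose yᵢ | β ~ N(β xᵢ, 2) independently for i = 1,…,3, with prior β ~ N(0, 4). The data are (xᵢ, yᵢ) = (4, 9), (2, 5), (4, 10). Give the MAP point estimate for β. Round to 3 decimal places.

β̂_MAP = 2.356

log p(β | y) = −Σ(yᵢ − βxᵢ)²/(2·2) − β²/(2·4) + const.
Setting the derivative to zero: Σxᵢ(yᵢ − βxᵢ)/2 − β/4 = 0, so β = Σxᵢyᵢ / (Σxᵢ² + σ²/τ²).
Σxᵢyᵢ = 4·9 + 2·5 + 4·10 = 86; Σxᵢ² = 36; σ²/τ² = 0.5.
β̂_MAP = 86 / (36 + 0.5) = 86/36.5 ≈ 2.356.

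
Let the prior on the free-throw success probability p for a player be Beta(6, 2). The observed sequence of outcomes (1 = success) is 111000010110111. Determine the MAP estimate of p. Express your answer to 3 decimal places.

Prior: Beta(6, 2).
Data: 9 successes in 15 trials (from the sequence). The binomial likelihood contributes p^9(1−p)^6, so the posterior is Beta(6+9, 2+6) = Beta(15, 8).
For Beta(a, b) with a, b > 1 the mode is (a−1)/(a+b−2) = 14/21 ≈ 0.667.

p̂_MAP = 0.667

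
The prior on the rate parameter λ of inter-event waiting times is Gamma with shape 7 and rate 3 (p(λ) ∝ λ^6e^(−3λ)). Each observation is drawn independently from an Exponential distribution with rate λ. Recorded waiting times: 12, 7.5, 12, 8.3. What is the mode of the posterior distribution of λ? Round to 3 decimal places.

The Exponential(rate=λ) likelihood is ∝ λ^n e^(−λΣtᵢ). Here n = 4 and Σtᵢ = 12 + 7.5 + 12 + 8.3 = 39.8.
Posterior ∝ λ^6e^(−3λ) · λ^4e^(−39.8λ) = λ^10e^(−42.8λ), i.e. Gamma(11, 42.8).
Mode = (a−1)/b = 10/42.8 ≈ 0.234.

λ̂_MAP = 0.234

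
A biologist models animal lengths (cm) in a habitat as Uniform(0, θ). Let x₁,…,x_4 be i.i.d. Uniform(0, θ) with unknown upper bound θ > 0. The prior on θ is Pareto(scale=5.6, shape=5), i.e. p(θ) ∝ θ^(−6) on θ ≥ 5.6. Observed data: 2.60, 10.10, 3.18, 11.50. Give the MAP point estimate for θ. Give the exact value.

θ̂_MAP = 11.50

The Uniform(0, θ) likelihood is θ^(−n) for θ ≥ max(xᵢ), zero otherwise. Here max(xᵢ) = 11.50.
Posterior ∝ θ^(−6) · θ^(−4) = θ^(−10) on θ ≥ max(5.6, 11.50) = 11.50.
This density is strictly decreasing in θ, so the posterior mode lies at the lower boundary of the support.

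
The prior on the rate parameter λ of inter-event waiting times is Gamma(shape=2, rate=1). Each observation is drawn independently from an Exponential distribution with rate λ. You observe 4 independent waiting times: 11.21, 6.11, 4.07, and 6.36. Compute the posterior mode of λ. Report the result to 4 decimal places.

λ̂_MAP = 0.1739

The Exponential(rate=λ) likelihood is ∝ λ^n e^(−λΣtᵢ). Here n = 4 and Σtᵢ = 11.21 + 6.11 + 4.07 + 6.36 = 27.75.
Posterior ∝ λe^(−1λ) · λ^4e^(−27.75λ) = λ^5e^(−28.75λ), i.e. Gamma(6, 28.75).
Mode = (a−1)/b = 5/28.75 ≈ 0.1739.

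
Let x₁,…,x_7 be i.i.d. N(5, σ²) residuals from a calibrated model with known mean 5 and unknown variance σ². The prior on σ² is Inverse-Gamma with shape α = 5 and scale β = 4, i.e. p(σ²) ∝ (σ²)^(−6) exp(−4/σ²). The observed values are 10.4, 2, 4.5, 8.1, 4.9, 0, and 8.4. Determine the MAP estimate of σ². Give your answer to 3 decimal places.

Sum of squared deviations about the known mean: SS = (10.4−5)² + (2−5)² + (4.5−5)² + (8.1−5)² + (4.9−5)² + (0−5)² + (8.4−5)² = 84.59.
The Normal likelihood contributes (σ²)^(−n/2) exp(−SS/(2σ²)), so the posterior is Inverse-Gamma(α + n/2, β + SS/2) = Inverse-Gamma(8.5, 46.295).
The mode of Inverse-Gamma(a, b) is b/(a+1) = 46.295/9.5 ≈ 4.873.

σ̂²_MAP = 4.873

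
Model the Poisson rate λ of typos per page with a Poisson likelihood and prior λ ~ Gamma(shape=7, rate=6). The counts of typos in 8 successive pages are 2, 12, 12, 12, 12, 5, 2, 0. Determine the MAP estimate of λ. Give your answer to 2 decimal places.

λ̂_MAP = 4.50

Σxᵢ = 2+12+12+12+12+5+2+0 = 57, with n = 8.
Posterior ∝ λ^6e^(−6λ) · λ^57e^(−8λ) = λ^63e^(−14λ), i.e. Gamma(shape=64, rate=14).
The mode of a Gamma(a, b) with a ≥ 1 (shape–rate) is (a−1)/b = 63/14 ≈ 4.50.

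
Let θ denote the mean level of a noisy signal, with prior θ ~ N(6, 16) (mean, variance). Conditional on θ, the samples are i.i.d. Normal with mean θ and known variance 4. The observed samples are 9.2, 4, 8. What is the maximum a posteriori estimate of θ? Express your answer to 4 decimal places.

n = 3; x̄ = (9.2 + 4 + 8)/3 = 21.2/3 = 106/15 ≈ 7.0667.
For a Normal prior and Normal likelihood with known variance, the posterior is Normal; its mode equals its mean, the precision-weighted average.
Prior precision 1/σ₀² = 1/16 = 0.0625; data precision n/σ² = 3/4 = 0.75.
θ̂ = (0.0625·6 + 0.75·(106/15)) / (0.0625 + 0.75) = 5.675/0.8125 = 454/65 ≈ 6.9846.

θ̂_MAP = 6.9846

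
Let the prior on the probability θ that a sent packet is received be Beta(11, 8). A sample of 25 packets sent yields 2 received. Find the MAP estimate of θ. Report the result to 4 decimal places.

θ̂_MAP = 0.2857

Prior: Beta(11, 8).
Data: 2 successes in 25 trials. The binomial likelihood contributes θ^2(1−θ)^23, so the posterior is Beta(11+2, 8+23) = Beta(13, 31).
For Beta(a, b) with a, b > 1 the mode is (a−1)/(a+b−2) = 12/42 ≈ 0.2857.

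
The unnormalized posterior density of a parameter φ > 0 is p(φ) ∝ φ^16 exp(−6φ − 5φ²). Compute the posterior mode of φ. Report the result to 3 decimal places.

ℓ'(φ) = 16/φ − 6 − 10φ. Setting this to zero and multiplying by φ: 10φ² + 6φ − 16 = 0.
φ = (−6 + √(6² + 4·10·16)) / (2·10) = (−6 + √676) / 20 = (−6 + 26)/20 = 1.
ℓ''(φ) = −16/φ² − 10 < 0, confirming a maximum.

φ̂_MAP = 1.000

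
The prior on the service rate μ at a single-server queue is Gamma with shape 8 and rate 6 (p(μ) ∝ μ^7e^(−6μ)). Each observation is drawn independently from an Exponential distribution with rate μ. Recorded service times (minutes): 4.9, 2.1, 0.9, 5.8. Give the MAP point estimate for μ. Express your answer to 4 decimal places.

The Exponential(rate=μ) likelihood is ∝ μ^n e^(−μΣtᵢ). Here n = 4 and Σtᵢ = 4.9 + 2.1 + 0.9 + 5.8 = 13.7.
Posterior ∝ μ^7e^(−6μ) · μ^4e^(−13.7μ) = μ^11e^(−19.7μ), i.e. Gamma(12, 19.7).
Mode = (a−1)/b = 11/19.7 ≈ 0.5584.

μ̂_MAP = 0.5584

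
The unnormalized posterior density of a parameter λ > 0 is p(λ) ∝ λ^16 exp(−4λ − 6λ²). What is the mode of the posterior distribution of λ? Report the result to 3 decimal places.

ℓ'(λ) = 16/λ − 4 − 12λ. Setting this to zero and multiplying by λ: 12λ² + 4λ − 16 = 0.
λ = (−4 + √(4² + 4·12·16)) / (2·12) = (−4 + √784) / 24 = (−4 + 28)/24 = 1.
ℓ''(λ) = −16/λ² − 12 < 0, confirming a maximum.

λ̂_MAP = 1.000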